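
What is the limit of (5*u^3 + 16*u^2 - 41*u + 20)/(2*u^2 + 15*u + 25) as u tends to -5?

-174/5

Since u = -5 makes numerator and denominator zero, (u + 5) divides both.
Cancelling it gives (5*u^2 - 9*u + 4)/(2*u + 5); now plug in u = -5 to get -174/5.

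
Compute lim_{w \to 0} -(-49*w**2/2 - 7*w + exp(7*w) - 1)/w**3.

Direct substitution gives 0/0.
Apply L'Hôpital: lim (-49*w + 7*e^(7*w) - 7)/(-3*w^2), still 0/0.
Apply L'Hôpital: lim (49*e^(7*w) - 49)/(-6*w), still 0/0.
After 3 applications of L'Hôpital's rule the quotient is (343*e^(7*w))/(-6); substituting w = 0 gives -343/6.

-343/6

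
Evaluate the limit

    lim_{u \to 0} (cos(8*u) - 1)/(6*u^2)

-16/3

Direct substitution gives 0/0.
Apply L'Hôpital: lim (-8*sin(8*u))/(12*u), still 0/0.
After 2 applications of L'Hôpital's rule the quotient is (-64*cos(8*u))/(12); substituting u = 0 gives -16/3.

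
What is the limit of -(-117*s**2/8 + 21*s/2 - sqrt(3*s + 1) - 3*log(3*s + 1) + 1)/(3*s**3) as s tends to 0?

Substitution gives 0/0; apply L'Hôpital's rule 3 times.
After differentiating numerator and denominator 3 times the quotient is (-162/(3*s + 1)^3 - 81/(8*(3*s + 1)^(5/2)))/(-18); at s = 0 this is 153/16.

153/16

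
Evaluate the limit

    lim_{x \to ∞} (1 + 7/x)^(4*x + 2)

e^(28)

Write it as [(1 + 7/x)^x]^(4) · (1 + 7/x)^(2). The bracketed term tends to e^(7) and the second factor to 1, so the limit is e^(28).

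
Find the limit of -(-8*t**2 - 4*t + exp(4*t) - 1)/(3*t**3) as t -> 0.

-32/9

Direct substitution gives 0/0.
Apply L'Hôpital: lim (-16*t + 4*e^(4*t) - 4)/(-9*t^2), still 0/0.
Apply L'Hôpital: lim (16*e^(4*t) - 16)/(-18*t), still 0/0.
After 3 applications of L'Hôpital's rule the quotient is (64*e^(4*t))/(-18); substituting t = 0 gives -32/9.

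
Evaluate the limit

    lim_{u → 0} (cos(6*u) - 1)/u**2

-18

Direct substitution gives 0/0.
Apply L'Hôpital: lim (-6*sin(6*u))/(2*u), still 0/0.
After 2 applications of L'Hôpital's rule the quotient is (-36*cos(6*u))/(2); substituting u = 0 gives -18.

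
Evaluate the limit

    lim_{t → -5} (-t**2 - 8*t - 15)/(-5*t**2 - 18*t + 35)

1/16

At t = -5 both the top and bottom vanish — a removable singularity. Factoring out (t + 5) from each leaves (-t - 3)/(7 - 5*t), which at t = -5 equals 1/16.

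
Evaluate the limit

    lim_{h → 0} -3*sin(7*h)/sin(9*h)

-7/3

Substitution gives 0/0.
Divide numerator and denominator by h: sin(7h)/h → 7 and sin(9h)/h → 9, so the limit is -3·7/9 = -7/3.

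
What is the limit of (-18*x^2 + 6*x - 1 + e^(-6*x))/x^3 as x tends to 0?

Direct substitution gives 0/0.
Apply L'Hôpital: lim (-36*x + 6 - 6*e^(-6*x))/(3*x^2), still 0/0.
Apply L'Hôpital: lim (-36 + 36*e^(-6*x))/(6*x), still 0/0.
After 3 applications of L'Hôpital's rule the quotient is (-216*e^(-6*x))/(6); substituting x = 0 gives -36.

-36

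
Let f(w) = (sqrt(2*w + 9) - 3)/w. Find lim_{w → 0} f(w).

1/3

Substitution gives 0/0. Multiply numerator and denominator by the conjugate √(9 + 2w) + √9.
The numerator becomes (9 + 2w) − 9 = 2w, so the expression simplifies to 2/(√(9 + 2w) + √9).
Letting w → 0 gives 2/(2√9) = 1/3.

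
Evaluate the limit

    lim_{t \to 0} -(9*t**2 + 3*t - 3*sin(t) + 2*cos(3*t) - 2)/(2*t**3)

-1/4

Substitution gives 0/0 (the numerator vanishes to order 3).
Expand each term to order t^3: the coefficient of t^3 in 2·cos(3t) is 0 and in -3·sin(t) is 1/2.
Lower-order terms cancel with the polynomial part, so the numerator is (1/2)·t^3 + o(t^3), and the limit is (1/2)/(-2) = -1/4.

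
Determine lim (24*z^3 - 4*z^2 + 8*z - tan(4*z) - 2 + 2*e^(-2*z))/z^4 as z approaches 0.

4/3

Substitution gives 0/0 (the numerator vanishes to order 4).
Expand each term to order z^4: the coefficient of z^4 in 2·e^(-2z) is 4/3 and in −tan(4z) is 0.
Lower-order terms cancel with the polynomial part, so the numerator is (4/3)·z^4 + o(z^4), and the limit is (4/3)/(1) = 4/3.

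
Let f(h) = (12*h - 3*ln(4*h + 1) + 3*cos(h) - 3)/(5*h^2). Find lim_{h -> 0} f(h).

9/2

Substitution gives 0/0; apply L'Hôpital's rule 2 times.
After differentiating numerator and denominator 2 times the quotient is (-3*cos(h) + 48/(4*h + 1)^2)/(10); at h = 0 this is 9/2.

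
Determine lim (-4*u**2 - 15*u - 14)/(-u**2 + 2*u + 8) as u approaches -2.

1/6

Since u = -2 makes numerator and denominator zero, (u + 2) divides both.
Cancelling it gives (-4*u - 7)/(4 - u); now plug in u = -2 to get 1/6.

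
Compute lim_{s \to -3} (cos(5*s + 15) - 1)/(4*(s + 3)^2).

Direct substitution gives 0/0.
Apply L'Hôpital: lim (-5*sin(5*s + 15))/(8*s + 24), still 0/0.
After 2 applications of L'Hôpital's rule the quotient is (-25*cos(5*s + 15))/(8); substituting s = -3 gives -25/8.

-25/8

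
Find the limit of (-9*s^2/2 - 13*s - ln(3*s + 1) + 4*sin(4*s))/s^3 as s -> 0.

Substitution gives 0/0; apply L'Hôpital's rule 3 times.
After differentiating numerator and denominator 3 times the quotient is (-256*cos(4*s) - 54/(3*s + 1)^3)/(6); at s = 0 this is -155/3.

-155/3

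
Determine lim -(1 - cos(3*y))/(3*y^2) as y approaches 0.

Substitution gives 0/0.
Use (1 − cos u)/u² → 1/2 with u = 3y: the limit is 3²/(2·(-3)) = -3/2.

-3/2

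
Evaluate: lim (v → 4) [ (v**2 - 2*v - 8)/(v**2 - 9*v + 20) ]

-6

Direct substitution gives 0/0, so factor. Both numerator and denominator have (v - 4) as a factor.
After cancelling, the expression reduces to (v + 2)/(v - 5).
Substituting v = 4 gives -6.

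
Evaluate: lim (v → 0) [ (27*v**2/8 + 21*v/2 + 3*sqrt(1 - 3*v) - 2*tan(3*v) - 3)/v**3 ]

-369/16

Substitution gives 0/0; apply L'Hôpital's rule 3 times.
After differentiating numerator and denominator 3 times the quotient is (27*(128*(1 - 3*v)^(5/2)*(cos(6*v) - 2)/(cos(6*v) + 1)^2 - 9)/(8*(1 - 3*v)^(5/2)))/(6); at v = 0 this is -369/16.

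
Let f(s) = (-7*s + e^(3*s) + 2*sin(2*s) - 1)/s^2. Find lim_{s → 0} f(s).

Substitution gives 0/0 (the numerator vanishes to order 2).
Expand each term to order s^2: the coefficient of s^2 in e^(3s) is 9/2 and in 2·sin(2s) is 0.
Lower-order terms cancel with the polynomial part, so the numerator is (9/2)·s^2 + o(s^2), and the limit is (9/2)/(1) = 9/2.

9/2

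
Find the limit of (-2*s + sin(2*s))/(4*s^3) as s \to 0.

Direct substitution gives 0/0.
Apply L'Hôpital: lim (2*cos(2*s) - 2)/(12*s^2), still 0/0.
Apply L'Hôpital: lim (-4*sin(2*s))/(24*s), still 0/0.
After 3 applications of L'Hôpital's rule the quotient is (-8*cos(2*s))/(24); substituting s = 0 gives -1/3.

-1/3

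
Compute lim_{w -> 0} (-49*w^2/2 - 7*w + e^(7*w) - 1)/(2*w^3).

Direct substitution gives 0/0.
Apply L'Hôpital: lim (-49*w + 7*e^(7*w) - 7)/(6*w^2), still 0/0.
Apply L'Hôpital: lim (49*e^(7*w) - 49)/(12*w), still 0/0.
After 3 applications of L'Hôpital's rule the quotient is (343*e^(7*w))/(12); substituting w = 0 gives 343/12.

343/12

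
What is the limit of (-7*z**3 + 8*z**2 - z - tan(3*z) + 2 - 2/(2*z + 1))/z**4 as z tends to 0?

Substitution gives 0/0; apply L'Hôpital's rule 4 times.
After differentiating numerator and denominator 4 times the quotient is (648*tan(3*z)/cos(3*z)^2 - 1944*tan(3*z)/cos(3*z)^4 - 768/(2*z + 1)^5)/(24); at z = 0 this is -32.

-32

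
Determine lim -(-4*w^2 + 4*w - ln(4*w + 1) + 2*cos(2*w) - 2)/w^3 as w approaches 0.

64/3

Substitution gives 0/0 (the numerator vanishes to order 3).
Expand each term to order w^3: the coefficient of w^3 in 2·cos(2w) is 0 and in −ln(1 + 4w) is -64/3.
Lower-order terms cancel with the polynomial part, so the numerator is (-64/3)·w^3 + o(w^3), and the limit is (-64/3)/(-1) = 64/3.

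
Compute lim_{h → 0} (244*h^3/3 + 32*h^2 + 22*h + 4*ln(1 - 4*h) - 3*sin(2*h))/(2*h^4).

Substitution gives 0/0; apply L'Hôpital's rule 4 times.
After differentiating numerator and denominator 4 times the quotient is (-48*sin(2*h) - 6144/(4*h - 1)^4)/(48); at h = 0 this is -128.

-128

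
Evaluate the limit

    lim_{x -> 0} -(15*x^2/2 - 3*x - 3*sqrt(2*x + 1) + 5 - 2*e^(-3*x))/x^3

-15/2

Substitution gives 0/0 (the numerator vanishes to order 3).
Expand each term to order x^3: the coefficient of x^3 in -3·√(1 + 2x) is -3/2 and in -2·e^(-3x) is 9.
Lower-order terms cancel with the polynomial part, so the numerator is (15/2)·x^3 + o(x^3), and the limit is (15/2)/(-1) = -15/2.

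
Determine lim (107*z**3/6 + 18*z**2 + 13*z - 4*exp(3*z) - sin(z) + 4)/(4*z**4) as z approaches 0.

-27/8

Substitution gives 0/0; apply L'Hôpital's rule 4 times.
After differentiating numerator and denominator 4 times the quotient is (-324*e^(3*z) - sin(z))/(96); at z = 0 this is -27/8.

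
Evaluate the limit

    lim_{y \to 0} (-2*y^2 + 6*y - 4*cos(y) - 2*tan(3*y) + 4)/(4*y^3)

Substitution gives 0/0 (the numerator vanishes to order 3).
Expand each term to order y^3: the coefficient of y^3 in -4·cos(y) is 0 and in -2·tan(3y) is -18.
Lower-order terms cancel with the polynomial part, so the numerator is (-18)·y^3 + o(y^3), and the limit is (-18)/(4) = -9/2.

-9/2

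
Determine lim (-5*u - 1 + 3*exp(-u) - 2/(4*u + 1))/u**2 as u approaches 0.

-61/2

Substitution gives 0/0; apply L'Hôpital's rule 2 times.
After differentiating numerator and denominator 2 times the quotient is (3*e^(-u) - 64/(4*u + 1)^3)/(2); at u = 0 this is -61/2.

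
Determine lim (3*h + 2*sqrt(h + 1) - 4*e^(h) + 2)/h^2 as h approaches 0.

-9/4

Substitution gives 0/0 (the numerator vanishes to order 2).
Expand each term to order h^2: the coefficient of h^2 in -4·e^(h) is -2 and in 2·√(1 + h) is -1/4.
Lower-order terms cancel with the polynomial part, so the numerator is (-9/4)·h^2 + o(h^2), and the limit is (-9/4)/(1) = -9/4.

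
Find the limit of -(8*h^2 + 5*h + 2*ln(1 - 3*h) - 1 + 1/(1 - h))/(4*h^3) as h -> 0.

Substitution gives 0/0 (the numerator vanishes to order 3).
Expand each term to order h^3: the coefficient of h^3 in 1/(1 - h) is 1 and in 2·ln(1 - 3h) is -18.
Lower-order terms cancel with the polynomial part, so the numerator is (-17)·h^3 + o(h^3), and the limit is (-17)/(-4) = 17/4.

17/4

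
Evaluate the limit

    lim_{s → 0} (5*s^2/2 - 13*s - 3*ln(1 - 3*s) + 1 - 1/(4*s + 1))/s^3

Substitution gives 0/0; apply L'Hôpital's rule 3 times.
After differentiating numerator and denominator 3 times the quotient is (384/(4*s + 1)^4 - 162/(3*s - 1)^3)/(6); at s = 0 this is 91.

91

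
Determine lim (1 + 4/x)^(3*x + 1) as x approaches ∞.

Write it as [(1 + 4/x)^x]^(3) · (1 + 4/x)^(1). The bracketed term tends to e^(4) and the second factor to 1, so the limit is e^(12).

e^(12)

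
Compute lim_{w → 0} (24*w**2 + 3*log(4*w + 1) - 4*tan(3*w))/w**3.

28

Substitution gives 0/0 (the numerator vanishes to order 3).
Expand each term to order w^3: the coefficient of w^3 in 3·ln(1 + 4w) is 64 and in -4·tan(3w) is -36.
Lower-order terms cancel with the polynomial part, so the numerator is (28)·w^3 + o(w^3), and the limit is (28)/(1) = 28.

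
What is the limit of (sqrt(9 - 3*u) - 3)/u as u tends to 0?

Substitution gives 0/0. Multiply numerator and denominator by the conjugate √(9 - 3u) + √9.
The numerator becomes (9 - 3u) − 9 = -3u, so the expression simplifies to -3/(√(9 - 3u) + √9).
Letting u → 0 gives -3/(2√9) = -1/2.

-1/2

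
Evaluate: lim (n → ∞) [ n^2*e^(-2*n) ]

0

Write as n^2/e^{2n}, an ∞/∞ form.
Exponential growth dominates any polynomial, so repeated L'Hôpital (or the standard result) gives 0.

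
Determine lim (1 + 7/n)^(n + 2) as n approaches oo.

e^(7)

The base → 1 and the exponent → ∞: a 1^∞ form.
Take logarithms: (n + 2)·ln(1 + 7/n). Since ln(1+u) ~ u for small u, this behaves like (n)·(7/n) → 7.
So the limit is e^(7).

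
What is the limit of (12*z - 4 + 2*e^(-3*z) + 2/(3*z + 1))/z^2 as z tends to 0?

Substitution gives 0/0 (the numerator vanishes to order 2).
Expand each term to order z^2: the coefficient of z^2 in 2·e^(-3z) is 9 and in 2·1/(1 + 3z) is 18.
Lower-order terms cancel with the polynomial part, so the numerator is (27)·z^2 + o(z^2), and the limit is (27)/(1) = 27.

27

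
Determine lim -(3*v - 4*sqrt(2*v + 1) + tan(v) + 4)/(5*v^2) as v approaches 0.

Substitution gives 0/0 (the numerator vanishes to order 2).
Expand each term to order v^2: the coefficient of v^2 in -4·√(1 + 2v) is 2 and in tan(v) is 0.
Lower-order terms cancel with the polynomial part, so the numerator is (2)·v^2 + o(v^2), and the limit is (2)/(-5) = -2/5.

-2/5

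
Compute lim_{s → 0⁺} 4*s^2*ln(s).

This is a 0·(−∞) form. Rewrite as 4·ln(s) / s^(−2) and apply L'Hôpital:
the derivative quotient is 4·(1/s) / (−2·s^(−3)) = (-4/2)·s^2 → 0.

0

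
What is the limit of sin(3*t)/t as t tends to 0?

3

Substitution gives 0/0.
Write it as (3)·sin(3t)/(3t); since sin(u)/u → 1, the limit is 3.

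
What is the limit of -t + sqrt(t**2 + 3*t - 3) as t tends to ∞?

3/2

An ∞ − ∞ form. Rationalising with the conjugate, the difference becomes (3t - 3) / (√(t^2 + 3*t - 3) + t).
For large t the denominator behaves like 2·t, so the quotient tends to 3/2 = 3/2.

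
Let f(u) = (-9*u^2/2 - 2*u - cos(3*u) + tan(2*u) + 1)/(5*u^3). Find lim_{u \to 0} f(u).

8/15

Substitution gives 0/0 (the numerator vanishes to order 3).
Expand each term to order u^3: the coefficient of u^3 in tan(2u) is 8/3 and in −cos(3u) is 0.
Lower-order terms cancel with the polynomial part, so the numerator is (8/3)·u^3 + o(u^3), and the limit is (8/3)/(5) = 8/15.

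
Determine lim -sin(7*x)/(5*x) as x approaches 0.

Substitution gives 0/0.
Write it as (7/(-5))·sin(7x)/(7x); since sin(u)/u → 1, the limit is -7/5.

-7/5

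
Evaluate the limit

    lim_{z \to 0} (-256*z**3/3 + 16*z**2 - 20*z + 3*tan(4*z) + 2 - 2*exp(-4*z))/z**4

Substitution gives 0/0 (the numerator vanishes to order 4).
Expand each term to order z^4: the coefficient of z^4 in -2·e^(-4z) is -64/3 and in 3·tan(4z) is 0.
Lower-order terms cancel with the polynomial part, so the numerator is (-64/3)·z^4 + o(z^4), and the limit is (-64/3)/(1) = -64/3.

-64/3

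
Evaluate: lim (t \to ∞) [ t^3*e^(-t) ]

Write as t^3/e^{1t}, an ∞/∞ form.
Exponential growth dominates any polynomial, so repeated L'Hôpital (or the standard result) gives 0.

0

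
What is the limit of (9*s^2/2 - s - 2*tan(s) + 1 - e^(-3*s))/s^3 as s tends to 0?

Substitution gives 0/0; apply L'Hôpital's rule 3 times.
After differentiating numerator and denominator 3 times the quotient is (8/cos(s)^2 - 12/cos(s)^4 + 27*e^(-3*s))/(6); at s = 0 this is 23/6.

23/6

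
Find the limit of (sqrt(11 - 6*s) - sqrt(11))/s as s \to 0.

-3*√(11)/11

Substitution gives 0/0. Multiply numerator and denominator by the conjugate √(11 - 6s) + √11.
The numerator becomes (11 - 6s) − 11 = -6s, so the expression simplifies to -6/(√(11 - 6s) + √11).
Letting s → 0 gives -6/(2√11) = -3*√(11)/11.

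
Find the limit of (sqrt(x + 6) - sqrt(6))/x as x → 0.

A 0/0 form; rationalise with √(6 + x) + √6. This collapses the numerator to x, leaving 1/(√(6 + x) + √6) → 1/(2√6) = √(6)/12.

√(6)/12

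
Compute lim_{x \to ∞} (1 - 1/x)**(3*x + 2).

Write it as [(1 - 1/x)^x]^(3) · (1 - 1/x)^(2). The bracketed term tends to e^(-1) and the second factor to 1, so the limit is e^(-3).

e^(-3)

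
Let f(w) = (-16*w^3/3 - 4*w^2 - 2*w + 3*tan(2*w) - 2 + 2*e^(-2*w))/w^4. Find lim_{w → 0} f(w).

Substitution gives 0/0; apply L'Hôpital's rule 4 times.
After differentiating numerator and denominator 4 times the quotient is (32*(12*(3*tan(2*w)^2 + 2)*e^(2*w)*tan(2*w)/cos(2*w)^2 + 1)*e^(-2*w))/(24); at w = 0 this is 4/3.

4/3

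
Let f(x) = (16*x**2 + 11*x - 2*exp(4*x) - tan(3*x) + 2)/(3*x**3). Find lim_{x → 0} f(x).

-91/9

Substitution gives 0/0; apply L'Hôpital's rule 3 times.
After differentiating numerator and denominator 3 times the quotient is (-128*e^(4*x) - 162*tan(3*x)^4 - 216*tan(3*x)^2 - 54)/(18); at x = 0 this is -91/9.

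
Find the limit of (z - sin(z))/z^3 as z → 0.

1/6

Direct substitution gives 0/0.
Apply L'Hôpital: lim (1 - cos(z))/(3*z^2), still 0/0.
Apply L'Hôpital: lim (sin(z))/(6*z), still 0/0.
After 3 applications of L'Hôpital's rule the quotient is (cos(z))/(6); substituting z = 0 gives 1/6.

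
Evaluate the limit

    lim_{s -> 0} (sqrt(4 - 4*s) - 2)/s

-1

A 0/0 form; rationalise with √(4 - 4s) + √4. This collapses the numerator to -4s, leaving -4/(√(4 - 4s) + √4) → -4/(2√4) = -1.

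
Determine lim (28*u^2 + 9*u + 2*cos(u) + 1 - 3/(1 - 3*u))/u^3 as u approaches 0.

-81

Substitution gives 0/0 (the numerator vanishes to order 3).
Expand each term to order u^3: the coefficient of u^3 in 2·cos(u) is 0 and in -3·1/(1 - 3u) is -81.
Lower-order terms cancel with the polynomial part, so the numerator is (-81)·u^3 + o(u^3), and the limit is (-81)/(1) = -81.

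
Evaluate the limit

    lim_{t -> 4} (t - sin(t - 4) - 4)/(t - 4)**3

Direct substitution gives 0/0.
Apply L'Hôpital: lim (1 - cos(t - 4))/(3*(t - 4)^2), still 0/0.
Apply L'Hôpital: lim (sin(t - 4))/(6*t - 24), still 0/0.
After 3 applications of L'Hôpital's rule the quotient is (cos(t - 4))/(6); substituting t = 4 gives 1/6.

1/6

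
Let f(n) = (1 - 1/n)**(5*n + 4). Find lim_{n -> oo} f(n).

The base → 1 and the exponent → ∞: a 1^∞ form.
Take logarithms: (5n + 4)·ln(1 - 1/n). Since ln(1+u) ~ u for small u, this behaves like (5n)·(-1/n) → -5.
So the limit is e^(-5).

e^(-5)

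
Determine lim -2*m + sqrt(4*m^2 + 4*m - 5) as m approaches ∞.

1

An ∞ − ∞ form. Rationalising with the conjugate, the difference becomes (4m - 5) / (√(4*m^2 + 4*m - 5) + 2m).
For large m the denominator behaves like 2·2m, so the quotient tends to 4/4 = 1.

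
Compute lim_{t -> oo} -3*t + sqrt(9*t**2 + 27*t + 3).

This has the form ∞ − ∞. Multiply and divide by the conjugate √(9*t^2 + 27*t + 3) + 3t.
That gives (27t + 3) / (√(9*t^2 + 27*t + 3) + 3t).
Divide numerator and denominator by t: the limit is 27/(2·3) = 9/2.

9/2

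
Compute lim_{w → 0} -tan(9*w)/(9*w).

Substitution gives 0/0.
Since tan(u)/u → 1 as u → 0, tan(9w)/(9w) → 1 and the limit is 9/(-9) = -1.

-1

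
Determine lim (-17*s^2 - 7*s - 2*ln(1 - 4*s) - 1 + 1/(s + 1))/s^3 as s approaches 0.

Substitution gives 0/0 (the numerator vanishes to order 3).
Expand each term to order s^3: the coefficient of s^3 in 1/(1 + s) is -1 and in -2·ln(1 - 4s) is 128/3.
Lower-order terms cancel with the polynomial part, so the numerator is (125/3)·s^3 + o(s^3), and the limit is (125/3)/(1) = 125/3.

125/3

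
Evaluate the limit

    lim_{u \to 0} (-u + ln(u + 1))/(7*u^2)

-1/14

Direct substitution gives 0/0.
Apply L'Hôpital: lim (-1 + 1/(u + 1))/(14*u), still 0/0.
After 2 applications of L'Hôpital's rule the quotient is (-1/(u + 1)^2)/(14); substituting u = 0 gives -1/14.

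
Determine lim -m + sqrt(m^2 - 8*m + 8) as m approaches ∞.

-4

An ∞ − ∞ form. Rationalising with the conjugate, the difference becomes (-8m + 8) / (√(m^2 - 8*m + 8) + m).
For large m the denominator behaves like 2·m, so the quotient tends to -8/2 = -4.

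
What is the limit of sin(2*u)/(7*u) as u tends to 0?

2/7

Substitution gives 0/0.
Write it as (2/7)·sin(2u)/(2u); since sin(θ)/θ → 1, the limit is 2/7.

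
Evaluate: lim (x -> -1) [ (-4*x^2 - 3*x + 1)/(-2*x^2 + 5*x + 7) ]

Direct substitution gives 0/0, so factor. Both numerator and denominator have (x + 1) as a factor.
After cancelling, the expression reduces to (1 - 4*x)/(7 - 2*x).
Substituting x = -1 gives 5/9.

5/9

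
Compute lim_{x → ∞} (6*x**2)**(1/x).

Base → ∞ and exponent → 0: an ∞^0 form.
Take logs: (1/x)·ln(6·x^2) = (ln 6 + 2·ln x)/x → 0.
So the limit is e^0 = 1.

1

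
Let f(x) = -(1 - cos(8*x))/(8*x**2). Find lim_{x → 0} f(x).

Substitution gives 0/0.
Use (1 − cos u)/u² → 1/2 with u = 8x: the limit is 8²/(2·(-8)) = -4.

-4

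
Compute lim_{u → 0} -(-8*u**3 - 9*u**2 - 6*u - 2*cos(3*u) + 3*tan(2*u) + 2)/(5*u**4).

Substitution gives 0/0 (the numerator vanishes to order 4).
Expand each term to order u^4: the coefficient of u^4 in 3·tan(2u) is 0 and in -2·cos(3u) is -27/4.
Lower-order terms cancel with the polynomial part, so the numerator is (-27/4)·u^4 + o(u^4), and the limit is (-27/4)/(-5) = 27/20.

27/20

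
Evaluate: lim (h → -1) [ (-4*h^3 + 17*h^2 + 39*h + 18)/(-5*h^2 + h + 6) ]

-7/11

At h = -1 both the top and bottom vanish — a removable singularity. Factoring out (h + 1) from each leaves (-4*h^2 + 21*h + 18)/(6 - 5*h), which at h = -1 equals -7/11.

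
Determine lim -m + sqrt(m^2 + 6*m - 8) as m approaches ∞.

3

This has the form ∞ − ∞. Multiply and divide by the conjugate √(m^2 + 6*m - 8) + m.
That gives (6m - 8) / (√(m^2 + 6*m - 8) + m).
Divide numerator and denominator by m: the limit is 6/(2·1) = 3.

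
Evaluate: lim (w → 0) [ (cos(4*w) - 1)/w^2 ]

Direct substitution gives 0/0.
Apply L'Hôpital: lim (-4*sin(4*w))/(2*w), still 0/0.
After 2 applications of L'Hôpital's rule the quotient is (-16*cos(4*w))/(2); substituting w = 0 gives -8.

-8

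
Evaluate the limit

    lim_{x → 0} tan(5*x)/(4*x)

Substitution gives 0/0.
Since tan(u)/u → 1 as u → 0, tan(5x)/(5x) → 1 and the limit is 5/4.

5/4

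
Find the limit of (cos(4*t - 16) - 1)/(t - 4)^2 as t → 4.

Direct substitution gives 0/0.
Apply L'Hôpital: lim (-4*sin(4*t - 16))/(2*t - 8), still 0/0.
After 2 applications of L'Hôpital's rule the quotient is (-16*cos(4*t - 16))/(2); substituting t = 4 gives -8.

-8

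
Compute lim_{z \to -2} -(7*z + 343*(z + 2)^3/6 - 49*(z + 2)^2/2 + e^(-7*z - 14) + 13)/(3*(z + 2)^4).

Direct substitution gives 0/0.
Apply L'Hôpital: lim (-49*z + 343*(z + 2)^2/2 - 7*e^(-7*z - 14) - 91)/(-12*(z + 2)^3), still 0/0.
Apply L'Hôpital: lim (343*z + 49*e^(-7*z - 14) + 637)/(-36*(z + 2)^2), still 0/0.
Apply L'Hôpital: lim (343 - 343*e^(-7*z - 14))/(-72*z - 144), still 0/0.
After 4 applications of L'Hôpital's rule the quotient is (2401*e^(-7*z - 14))/(-72); substituting z = -2 gives -2401/72.

-2401/72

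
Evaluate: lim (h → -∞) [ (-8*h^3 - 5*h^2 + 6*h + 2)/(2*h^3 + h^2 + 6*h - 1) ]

-4

Numerator and denominator both have degree 3.
Dividing every term by h^3, all lower-order terms vanish and the limit is the ratio of leading coefficients, -8/(2) = -4.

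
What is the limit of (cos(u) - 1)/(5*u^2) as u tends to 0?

Direct substitution gives 0/0.
Apply L'Hôpital: lim (-sin(u))/(10*u), still 0/0.
After 2 applications of L'Hôpital's rule the quotient is (-cos(u))/(10); substituting u = 0 gives -1/10.

-1/10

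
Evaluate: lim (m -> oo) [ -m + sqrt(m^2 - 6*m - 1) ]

-3

This has the form ∞ − ∞. Multiply and divide by the conjugate √(m^2 - 6*m - 1) + m.
That gives (-6m - 1) / (√(m^2 - 6*m - 1) + m).
Divide numerator and denominator by m: the limit is -6/(2·1) = -3.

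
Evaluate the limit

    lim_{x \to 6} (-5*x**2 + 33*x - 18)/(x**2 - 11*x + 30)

-27

At x = 6 both the top and bottom vanish — a removable singularity. Factoring out (x - 6) from each leaves (3 - 5*x)/(x - 5), which at x = 6 equals -27.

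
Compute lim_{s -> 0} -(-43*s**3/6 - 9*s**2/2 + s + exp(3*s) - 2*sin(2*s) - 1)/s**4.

-27/8

Substitution gives 0/0 (the numerator vanishes to order 4).
Expand each term to order s^4: the coefficient of s^4 in e^(3s) is 27/8 and in -2·sin(2s) is 0.
Lower-order terms cancel with the polynomial part, so the numerator is (27/8)·s^4 + o(s^4), and the limit is (27/8)/(-1) = -27/8.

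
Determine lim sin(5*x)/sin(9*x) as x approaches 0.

Substitution gives 0/0.
Divide numerator and denominator by x: sin(5x)/x → 5 and sin(9x)/x → 9, so the limit is 1·5/9 = 5/9.

5/9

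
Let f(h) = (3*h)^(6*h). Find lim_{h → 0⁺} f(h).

Base → 0⁺ and exponent → 0⁺: a 0^0 form.
Take logs: 6h·ln(3h). This is 0·(−∞); rewriting as ln(3h)/(1/(6h)) and applying L'Hôpital gives 0.
Hence the limit is e^0 = 1.

1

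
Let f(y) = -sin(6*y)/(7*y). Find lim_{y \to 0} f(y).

-6/7

Substitution gives 0/0.
Write it as (6/(-7))·sin(6y)/(6y); since sin(u)/u → 1, the limit is -6/7.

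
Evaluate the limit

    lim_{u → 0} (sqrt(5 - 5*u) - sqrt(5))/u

A 0/0 form; rationalise with √(5 - 5u) + √5. This collapses the numerator to -5u, leaving -5/(√(5 - 5u) + √5) → -5/(2√5) = -√(5)/2.

-√(5)/2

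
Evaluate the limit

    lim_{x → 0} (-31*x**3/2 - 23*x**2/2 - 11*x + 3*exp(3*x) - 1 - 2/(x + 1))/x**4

Substitution gives 0/0; apply L'Hôpital's rule 4 times.
After differentiating numerator and denominator 4 times the quotient is (243*e^(3*x) - 48/(x + 1)^5)/(24); at x = 0 this is 65/8.

65/8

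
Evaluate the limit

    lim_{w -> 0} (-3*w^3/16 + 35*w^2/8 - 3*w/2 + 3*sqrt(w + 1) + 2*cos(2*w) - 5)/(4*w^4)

467/1536

Substitution gives 0/0 (the numerator vanishes to order 4).
Expand each term to order w^4: the coefficient of w^4 in 2·cos(2w) is 4/3 and in 3·√(1 + w) is -15/128.
Lower-order terms cancel with the polynomial part, so the numerator is (467/384)·w^4 + o(w^4), and the limit is (467/384)/(4) = 467/1536.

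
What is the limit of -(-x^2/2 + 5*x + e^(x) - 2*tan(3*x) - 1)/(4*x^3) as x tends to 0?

Substitution gives 0/0 (the numerator vanishes to order 3).
Expand each term to order x^3: the coefficient of x^3 in e^(x) is 1/6 and in -2·tan(3x) is -18.
Lower-order terms cancel with the polynomial part, so the numerator is (-107/6)·x^3 + o(x^3), and the limit is (-107/6)/(-4) = 107/24.

107/24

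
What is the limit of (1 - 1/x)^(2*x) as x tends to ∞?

Write it as [(1 - 1/x)^x]^(2) · (1 - 1/x)^(0). The bracketed term tends to e^(-1) and the second factor to 1, so the limit is e^(-2).

e^(-2)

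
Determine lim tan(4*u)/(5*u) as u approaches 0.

Substitution gives 0/0.
Since tan(θ)/θ → 1 as θ → 0, tan(4u)/(4u) → 1 and the limit is 4/5.

4/5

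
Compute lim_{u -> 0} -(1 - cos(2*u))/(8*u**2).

-1/4

Substitution gives 0/0.
Use (1 − cos θ)/θ² → 1/2 with θ = 2u: the limit is 2²/(2·(-8)) = -1/4.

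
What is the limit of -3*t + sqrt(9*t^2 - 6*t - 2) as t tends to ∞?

-1

This has the form ∞ − ∞. Multiply and divide by the conjugate √(9*t^2 - 6*t - 2) + 3t.
That gives (-6t - 2) / (√(9*t^2 - 6*t - 2) + 3t).
Divide numerator and denominator by t: the limit is -6/(2·3) = -1.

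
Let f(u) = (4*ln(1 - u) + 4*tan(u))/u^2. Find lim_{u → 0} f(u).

-2

Substitution gives 0/0 (the numerator vanishes to order 2).
Expand each term to order u^2: the coefficient of u^2 in 4·ln(1 - u) is -2 and in 4·tan(u) is 0.
Lower-order terms cancel with the polynomial part, so the numerator is (-2)·u^2 + o(u^2), and the limit is (-2)/(1) = -2.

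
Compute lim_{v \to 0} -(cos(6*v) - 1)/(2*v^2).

Direct substitution gives 0/0.
Apply L'Hôpital: lim (-6*sin(6*v))/(-4*v), still 0/0.
After 2 applications of L'Hôpital's rule the quotient is (-36*cos(6*v))/(-4); substituting v = 0 gives 9.

9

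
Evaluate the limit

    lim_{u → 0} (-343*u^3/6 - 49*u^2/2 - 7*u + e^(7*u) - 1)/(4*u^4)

Direct substitution gives 0/0.
Apply L'Hôpital: lim (-343*u^2/2 - 49*u + 7*e^(7*u) - 7)/(16*u^3), still 0/0.
Apply L'Hôpital: lim (-343*u + 49*e^(7*u) - 49)/(48*u^2), still 0/0.
Apply L'Hôpital: lim (343*e^(7*u) - 343)/(96*u), still 0/0.
After 4 applications of L'Hôpital's rule the quotient is (2401*e^(7*u))/(96); substituting u = 0 gives 2401/96.

2401/96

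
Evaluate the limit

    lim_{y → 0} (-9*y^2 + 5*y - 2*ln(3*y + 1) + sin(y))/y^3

-109/6

Substitution gives 0/0; apply L'Hôpital's rule 3 times.
After differentiating numerator and denominator 3 times the quotient is (-cos(y) - 108/(3*y + 1)^3)/(6); at y = 0 this is -109/6.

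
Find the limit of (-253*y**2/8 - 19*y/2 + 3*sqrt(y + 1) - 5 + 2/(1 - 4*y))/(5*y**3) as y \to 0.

2051/80

Substitution gives 0/0 (the numerator vanishes to order 3).
Expand each term to order y^3: the coefficient of y^3 in 3·√(1 + y) is 3/16 and in 2·1/(1 - 4y) is 128.
Lower-order terms cancel with the polynomial part, so the numerator is (2051/16)·y^3 + o(y^3), and the limit is (2051/16)/(5) = 2051/80.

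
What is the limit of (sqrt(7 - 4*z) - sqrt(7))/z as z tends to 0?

A 0/0 form; rationalise with √(7 - 4z) + √7. This collapses the numerator to -4z, leaving -4/(√(7 - 4z) + √7) → -4/(2√7) = -2*√(7)/7.

-2*√(7)/7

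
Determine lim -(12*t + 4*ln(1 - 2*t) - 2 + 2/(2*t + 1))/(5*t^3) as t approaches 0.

Substitution gives 0/0; apply L'Hôpital's rule 3 times.
After differentiating numerator and denominator 3 times the quotient is (-96/(2*t + 1)^4 + 64/(2*t - 1)^3)/(-30); at t = 0 this is 16/3.

16/3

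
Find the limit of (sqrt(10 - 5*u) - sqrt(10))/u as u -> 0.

Substitution gives 0/0. Multiply numerator and denominator by the conjugate √(10 - 5u) + √10.
The numerator becomes (10 - 5u) − 10 = -5u, so the expression simplifies to -5/(√(10 - 5u) + √10).
Letting u → 0 gives -5/(2√10) = -√(10)/4.

-√(10)/4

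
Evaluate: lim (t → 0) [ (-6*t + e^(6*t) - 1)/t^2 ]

18

Direct substitution gives 0/0.
Apply L'Hôpital: lim (6*e^(6*t) - 6)/(2*t), still 0/0.
After 2 applications of L'Hôpital's rule the quotient is (36*e^(6*t))/(2); substituting t = 0 gives 18.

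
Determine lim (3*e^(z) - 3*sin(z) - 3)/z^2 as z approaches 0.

3/2

Substitution gives 0/0; apply L'Hôpital's rule 2 times.
After differentiating numerator and denominator 2 times the quotient is (3*e^(z) + 3*sin(z))/(2); at z = 0 this is 3/2.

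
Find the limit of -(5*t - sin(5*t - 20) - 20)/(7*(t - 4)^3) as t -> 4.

-125/42

Direct substitution gives 0/0.
Apply L'Hôpital: lim (5 - 5*cos(5*t - 20))/(-21*(t - 4)^2), still 0/0.
Apply L'Hôpital: lim (25*sin(5*t - 20))/(168 - 42*t), still 0/0.
After 3 applications of L'Hôpital's rule the quotient is (125*cos(5*t - 20))/(-42); substituting t = 4 gives -125/42.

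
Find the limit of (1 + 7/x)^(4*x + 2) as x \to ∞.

Write it as [(1 + 7/x)^x]^(4) · (1 + 7/x)^(2). The bracketed term tends to e^(7) and the second factor to 1, so the limit is e^(28).

e^(28)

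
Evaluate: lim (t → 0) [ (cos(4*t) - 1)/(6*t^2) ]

-4/3

Direct substitution gives 0/0.
Apply L'Hôpital: lim (-4*sin(4*t))/(12*t), still 0/0.
After 2 applications of L'Hôpital's rule the quotient is (-16*cos(4*t))/(12); substituting t = 0 gives -4/3.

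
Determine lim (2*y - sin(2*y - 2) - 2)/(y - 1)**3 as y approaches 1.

Direct substitution gives 0/0.
Apply L'Hôpital: lim (2 - 2*cos(2*y - 2))/(3*(y - 1)^2), still 0/0.
Apply L'Hôpital: lim (4*sin(2*y - 2))/(6*y - 6), still 0/0.
After 3 applications of L'Hôpital's rule the quotient is (8*cos(2*y - 2))/(6); substituting y = 1 gives 4/3.

4/3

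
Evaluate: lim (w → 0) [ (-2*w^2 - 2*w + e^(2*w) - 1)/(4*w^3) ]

1/3

Direct substitution gives 0/0.
Apply L'Hôpital: lim (-4*w + 2*e^(2*w) - 2)/(12*w^2), still 0/0.
Apply L'Hôpital: lim (4*e^(2*w) - 4)/(24*w), still 0/0.
After 3 applications of L'Hôpital's rule the quotient is (8*e^(2*w))/(24); substituting w = 0 gives 1/3.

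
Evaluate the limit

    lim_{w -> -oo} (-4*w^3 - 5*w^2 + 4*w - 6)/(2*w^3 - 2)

-2

Numerator and denominator both have degree 3.
Dividing every term by w^3, all lower-order terms vanish and the limit is the ratio of leading coefficients, -4/(2) = -2.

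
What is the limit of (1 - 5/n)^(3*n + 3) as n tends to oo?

e^(-15)

Let L be the limit and take ln: ln L = lim (3n + 3)·ln(1 - 5/n) = lim (3n + 3)·(-5/n + O(1/n²)) = -15.
Hence L = e^(-15).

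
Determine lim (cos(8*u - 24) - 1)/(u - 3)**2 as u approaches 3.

Direct substitution gives 0/0.
Apply L'Hôpital: lim (-8*sin(8*u - 24))/(2*u - 6), still 0/0.
After 2 applications of L'Hôpital's rule the quotient is (-64*cos(8*u - 24))/(2); substituting u = 3 gives -32.

-32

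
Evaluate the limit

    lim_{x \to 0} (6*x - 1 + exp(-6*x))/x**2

Direct substitution gives 0/0.
Apply L'Hôpital: lim (6 - 6*e^(-6*x))/(2*x), still 0/0.
After 2 applications of L'Hôpital's rule the quotient is (36*e^(-6*x))/(2); substituting x = 0 gives 18.

18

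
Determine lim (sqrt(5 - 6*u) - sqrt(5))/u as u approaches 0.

A 0/0 form; rationalise with √(5 - 6u) + √5. This collapses the numerator to -6u, leaving -6/(√(5 - 6u) + √5) → -6/(2√5) = -3*√(5)/5.

-3*√(5)/5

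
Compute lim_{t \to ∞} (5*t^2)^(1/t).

1

Base → ∞ and exponent → 0: an ∞^0 form.
Take logs: (1/t)·ln(5·t^2) = (ln 5 + 2·ln t)/t → 0.
So the limit is e^0 = 1.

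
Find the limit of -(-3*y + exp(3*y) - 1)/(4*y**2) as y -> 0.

Direct substitution gives 0/0.
Apply L'Hôpital: lim (3*e^(3*y) - 3)/(-8*y), still 0/0.
After 2 applications of L'Hôpital's rule the quotient is (9*e^(3*y))/(-8); substituting y = 0 gives -9/8.

-9/8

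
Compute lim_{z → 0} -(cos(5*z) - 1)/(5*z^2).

Direct substitution gives 0/0.
Apply L'Hôpital: lim (-5*sin(5*z))/(-10*z), still 0/0.
After 2 applications of L'Hôpital's rule the quotient is (-25*cos(5*z))/(-10); substituting z = 0 gives 5/2.

5/2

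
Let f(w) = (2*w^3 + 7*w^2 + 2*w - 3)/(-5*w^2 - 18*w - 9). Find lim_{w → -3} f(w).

Since w = -3 makes numerator and denominator zero, (w + 3) divides both.
Cancelling it gives (2*w^2 + w - 1)/(-5*w - 3); now plug in w = -3 to get 7/6.

7/6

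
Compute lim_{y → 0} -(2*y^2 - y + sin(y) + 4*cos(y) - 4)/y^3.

Substitution gives 0/0; apply L'Hôpital's rule 3 times.
After differentiating numerator and denominator 3 times the quotient is (4*sin(y) - cos(y))/(-6); at y = 0 this is 1/6.

1/6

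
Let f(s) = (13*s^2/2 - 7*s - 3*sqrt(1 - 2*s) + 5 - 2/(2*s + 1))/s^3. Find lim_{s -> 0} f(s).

35/2

Substitution gives 0/0; apply L'Hôpital's rule 3 times.
After differentiating numerator and denominator 3 times the quotient is (96/(2*s + 1)^4 + 9/(1 - 2*s)^(5/2))/(6); at s = 0 this is 35/2.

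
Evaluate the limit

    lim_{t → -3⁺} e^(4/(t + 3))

As t → -3⁺, 4/(t + 3) → +∞, so e^(4/(t + 3)) → ∞.

∞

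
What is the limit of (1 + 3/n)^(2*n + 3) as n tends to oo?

Write it as [(1 + 3/n)^n]^(2) · (1 + 3/n)^(3). The bracketed term tends to e^(3) and the second factor to 1, so the limit is e^(6).

e^(6)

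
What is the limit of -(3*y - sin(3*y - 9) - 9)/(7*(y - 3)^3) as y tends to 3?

Direct substitution gives 0/0.
Apply L'Hôpital: lim (3 - 3*cos(3*y - 9))/(-21*(y - 3)^2), still 0/0.
Apply L'Hôpital: lim (9*sin(3*y - 9))/(126 - 42*y), still 0/0.
After 3 applications of L'Hôpital's rule the quotient is (27*cos(3*y - 9))/(-42); substituting y = 3 gives -9/14.

-9/14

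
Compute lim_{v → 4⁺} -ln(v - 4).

∞

As v → 4⁺, v - 4 → 0⁺ and ln(v - 4) → −∞.
Multiplying by -1 gives ∞.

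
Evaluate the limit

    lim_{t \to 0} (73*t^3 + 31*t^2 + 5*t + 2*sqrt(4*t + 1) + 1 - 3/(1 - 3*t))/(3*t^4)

-263/3

Substitution gives 0/0 (the numerator vanishes to order 4).
Expand each term to order t^4: the coefficient of t^4 in -3·1/(1 - 3t) is -243 and in 2·√(1 + 4t) is -20.
Lower-order terms cancel with the polynomial part, so the numerator is (-263)·t^4 + o(t^4), and the limit is (-263)/(3) = -263/3.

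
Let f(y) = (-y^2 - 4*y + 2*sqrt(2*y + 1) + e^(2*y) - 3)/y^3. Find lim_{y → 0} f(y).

Substitution gives 0/0; apply L'Hôpital's rule 3 times.
After differentiating numerator and denominator 3 times the quotient is (8*e^(2*y) + 6/(2*y + 1)^(5/2))/(6); at y = 0 this is 7/3.

7/3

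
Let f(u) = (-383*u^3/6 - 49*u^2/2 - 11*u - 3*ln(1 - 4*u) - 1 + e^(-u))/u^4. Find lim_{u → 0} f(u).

4609/24

Substitution gives 0/0 (the numerator vanishes to order 4).
Expand each term to order u^4: the coefficient of u^4 in e^(-u) is 1/24 and in -3·ln(1 - 4u) is 192.
Lower-order terms cancel with the polynomial part, so the numerator is (4609/24)·u^4 + o(u^4), and the limit is (4609/24)/(1) = 4609/24.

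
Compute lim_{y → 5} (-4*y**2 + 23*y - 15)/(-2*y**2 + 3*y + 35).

1

At y = 5 both the top and bottom vanish — a removable singularity. Factoring out (y - 5) from each leaves (3 - 4*y)/(-2*y - 7), which at y = 5 equals 1.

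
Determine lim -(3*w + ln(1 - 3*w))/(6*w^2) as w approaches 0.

Direct substitution gives 0/0.
Apply L'Hôpital: lim (3 - 3/(1 - 3*w))/(-12*w), still 0/0.
After 2 applications of L'Hôpital's rule the quotient is (-9/(1 - 3*w)^2)/(-12); substituting w = 0 gives 3/4.

3/4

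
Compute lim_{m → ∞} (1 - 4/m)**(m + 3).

Let L be the limit and take ln: ln L = lim (m + 3)·ln(1 - 4/m) = lim (m + 3)·(-4/m + O(1/m²)) = -4.
Hence L = e^(-4).

e^(-4)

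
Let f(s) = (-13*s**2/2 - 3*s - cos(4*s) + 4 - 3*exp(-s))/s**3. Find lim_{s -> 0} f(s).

Substitution gives 0/0; apply L'Hôpital's rule 3 times.
After differentiating numerator and denominator 3 times the quotient is (-64*sin(4*s) + 3*e^(-s))/(6); at s = 0 this is 1/2.

1/2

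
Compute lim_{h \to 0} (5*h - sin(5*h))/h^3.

125/6

Direct substitution gives 0/0.
Apply L'Hôpital: lim (5 - 5*cos(5*h))/(3*h^2), still 0/0.
Apply L'Hôpital: lim (25*sin(5*h))/(6*h), still 0/0.
After 3 applications of L'Hôpital's rule the quotient is (125*cos(5*h))/(6); substituting h = 0 gives 125/6.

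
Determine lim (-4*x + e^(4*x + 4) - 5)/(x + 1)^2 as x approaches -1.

Direct substitution gives 0/0.
Apply L'Hôpital: lim (4*e^(4*x + 4) - 4)/(2*x + 2), still 0/0.
After 2 applications of L'Hôpital's rule the quotient is (16*e^(4*x + 4))/(2); substituting x = -1 gives 8.

8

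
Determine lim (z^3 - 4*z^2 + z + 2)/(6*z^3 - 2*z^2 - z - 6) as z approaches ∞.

1/6

Numerator and denominator both have degree 3.
Dividing every term by z^3, all lower-order terms vanish and the limit is the ratio of leading coefficients, 1/(6) = 1/6.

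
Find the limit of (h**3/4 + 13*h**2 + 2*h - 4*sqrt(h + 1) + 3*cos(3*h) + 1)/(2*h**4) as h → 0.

329/64

Substitution gives 0/0; apply L'Hôpital's rule 4 times.
After differentiating numerator and denominator 4 times the quotient is (243*cos(3*h) + 15/(4*(h + 1)^(7/2)))/(48); at h = 0 this is 329/64.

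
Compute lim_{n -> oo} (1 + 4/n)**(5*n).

e^(20)

Let L be the limit and take ln: ln L = lim (5n)·ln(1 + 4/n) = lim (5n)·(4/n + O(1/n²)) = 20.
Hence L = e^(20).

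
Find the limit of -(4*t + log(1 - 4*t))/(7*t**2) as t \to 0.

8/7

Direct substitution gives 0/0.
Apply L'Hôpital: lim (4 - 4/(1 - 4*t))/(-14*t), still 0/0.
After 2 applications of L'Hôpital's rule the quotient is (-16/(1 - 4*t)^2)/(-14); substituting t = 0 gives 8/7.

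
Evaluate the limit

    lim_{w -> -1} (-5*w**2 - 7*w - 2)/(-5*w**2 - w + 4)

1/3

At w = -1 both the top and bottom vanish — a removable singularity. Factoring out (w + 1) from each leaves (-5*w - 2)/(4 - 5*w), which at w = -1 equals 1/3.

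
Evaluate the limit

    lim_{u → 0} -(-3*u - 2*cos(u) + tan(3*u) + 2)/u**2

-1

Substitution gives 0/0; apply L'Hôpital's rule 2 times.
After differentiating numerator and denominator 2 times the quotient is (18*sin(3*u)/cos(3*u)^3 + 2*cos(u))/(-2); at u = 0 this is -1.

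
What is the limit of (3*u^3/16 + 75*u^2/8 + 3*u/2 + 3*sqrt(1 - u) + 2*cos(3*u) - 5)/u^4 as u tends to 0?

Substitution gives 0/0 (the numerator vanishes to order 4).
Expand each term to order u^4: the coefficient of u^4 in 3·√(1 - u) is -15/128 and in 2·cos(3u) is 27/4.
Lower-order terms cancel with the polynomial part, so the numerator is (849/128)·u^4 + o(u^4), and the limit is (849/128)/(1) = 849/128.

849/128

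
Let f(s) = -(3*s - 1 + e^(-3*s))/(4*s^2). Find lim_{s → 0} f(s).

-9/8

Direct substitution gives 0/0.
Apply L'Hôpital: lim (3 - 3*e^(-3*s))/(-8*s), still 0/0.
After 2 applications of L'Hôpital's rule the quotient is (9*e^(-3*s))/(-8); substituting s = 0 gives -9/8.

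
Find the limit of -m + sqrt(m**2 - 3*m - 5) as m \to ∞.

-3/2

This has the form ∞ − ∞. Multiply and divide by the conjugate √(m^2 - 3*m - 5) + m.
That gives (-3m - 5) / (√(m^2 - 3*m - 5) + m).
Divide numerator and denominator by m: the limit is -3/(2·1) = -3/2.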